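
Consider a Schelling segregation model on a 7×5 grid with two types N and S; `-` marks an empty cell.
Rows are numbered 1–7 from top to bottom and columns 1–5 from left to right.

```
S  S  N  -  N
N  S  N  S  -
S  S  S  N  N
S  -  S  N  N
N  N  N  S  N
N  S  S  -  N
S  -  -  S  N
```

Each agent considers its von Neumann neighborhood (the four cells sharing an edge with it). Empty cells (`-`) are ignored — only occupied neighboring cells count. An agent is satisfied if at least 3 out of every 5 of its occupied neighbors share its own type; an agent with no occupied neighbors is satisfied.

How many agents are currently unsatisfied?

(1,1)S 1/2 ✗
(1,2)S 2/3 ✓
(1,3)N 1/2 ✗
(1,5)N 0/0 ✓
(2,1)N 0/3 ✗
(2,2)S 2/4 ✗
(2,3)N 1/4 ✗
(2,4)S 0/2 ✗
(3,1)S 2/3 ✓
(3,2)S 3/3 ✓
(3,3)S 2/4 ✗
(3,4)N 2/4 ✗
(3,5)N 2/2 ✓
(4,1)S 1/2 ✗
(4,3)S 1/3 ✗
(4,4)N 2/4 ✗
(4,5)N 3/3 ✓
(5,1)N 2/3 ✓
(5,2)N 2/3 ✓
(5,3)N 1/4 ✗
(5,4)S 0/3 ✗
(5,5)N 2/3 ✓
(6,1)N 1/3 ✗
(6,2)S 1/3 ✗
(6,3)S 1/2 ✗
(6,5)N 2/2 ✓
(7,1)S 0/1 ✗
(7,4)S 0/1 ✗
(7,5)N 1/2 ✗
Unsatisfied: (1,1), (1,3), (2,1), (2,2), (2,3), (2,4), (3,3), (3,4), (4,1), (4,3), (4,4), (5,3), (5,4), (6,1), (6,2), (6,3), (7,1), (7,4), (7,5) — 19 in total.

19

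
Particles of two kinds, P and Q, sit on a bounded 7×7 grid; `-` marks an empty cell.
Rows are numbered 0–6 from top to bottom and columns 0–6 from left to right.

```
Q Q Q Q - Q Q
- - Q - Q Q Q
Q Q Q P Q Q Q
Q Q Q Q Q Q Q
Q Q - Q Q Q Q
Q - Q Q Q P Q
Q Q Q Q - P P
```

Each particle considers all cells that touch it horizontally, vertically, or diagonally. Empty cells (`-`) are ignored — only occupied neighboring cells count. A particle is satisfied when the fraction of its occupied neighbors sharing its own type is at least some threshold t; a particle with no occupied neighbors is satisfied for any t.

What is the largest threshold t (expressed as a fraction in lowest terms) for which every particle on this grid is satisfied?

Row 0: (0,0)Q 1/1 · (0,1)Q 3/3 · (0,2)Q 3/3 · (0,3)Q 3/3 · (0,5)Q 4/4 · (0,6)Q 3/3
Row 1: (1,2)Q 5/6 · (1,4)Q 5/6 · (1,5)Q 7/7 · (1,6)Q 5/5
Row 2: (2,0)Q 3/3 · (2,1)Q 6/6 · (2,2)Q 5/6 · (2,3)P 0/7 · (2,4)Q 6/7 · (2,5)Q 8/8 · (2,6)Q 5/5
Row 3: (3,0)Q 5/5 · (3,1)Q 7/7 · (3,2)Q 6/7 · (3,3)Q 6/7 · (3,4)Q 7/8 · (3,5)Q 8/8 · (3,6)Q 5/5
Row 4: (4,0)Q 4/4 · (4,1)Q 6/6 · (4,3)Q 7/7 · (4,4)Q 7/8 · (4,5)Q 7/8 · (4,6)Q 4/5
Row 5: (5,0)Q 4/4 · (5,2)Q 6/6 · (5,3)Q 6/6 · (5,4)Q 5/7 · (5,5)P 2/7 · (5,6)Q 2/5
Row 6: (6,0)Q 2/2 · (6,1)Q 4/4 · (6,2)Q 4/4 · (6,3)Q 4/4 · (6,5)P 2/4 · (6,6)P 2/3
The smallest same-type fraction is 0/7 at (2,3), which reduces to 0/1. Any threshold above that leaves this particle unsatisfied.

0/1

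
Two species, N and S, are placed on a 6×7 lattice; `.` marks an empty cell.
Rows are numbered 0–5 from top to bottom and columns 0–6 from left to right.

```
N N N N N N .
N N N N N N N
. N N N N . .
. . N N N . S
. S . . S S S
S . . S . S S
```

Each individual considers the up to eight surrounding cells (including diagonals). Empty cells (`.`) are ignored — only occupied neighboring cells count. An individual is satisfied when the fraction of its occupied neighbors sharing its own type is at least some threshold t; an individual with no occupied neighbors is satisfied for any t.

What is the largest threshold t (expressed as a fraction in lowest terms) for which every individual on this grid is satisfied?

1/2

(0,0)N 3/3
(0,1)N 5/5
(0,2)N 5/5
(0,3)N 5/5
(0,4)N 5/5
(0,5)N 4/4
(1,0)N 4/4
(1,1)N 7/7
(1,2)N 8/8
(1,3)N 8/8
(1,4)N 7/7
(1,5)N 5/5
(1,6)N 2/2
(2,1)N 5/5
(2,2)N 7/7
(2,3)N 8/8
(2,4)N 6/6
(3,2)N 4/5
(3,3)N 5/6
(3,4)N 3/5
(3,6)S 2/2
(4,1)S 1/2
(4,4)S 3/5
(4,5)S 5/6
(4,6)S 4/4
(5,0)S 1/1
(5,3)S 1/1
(5,5)S 4/4
(5,6)S 3/3
The smallest same-type fraction is 1/2 at (4,1), which reduces to 1/2. Any threshold above that leaves this individual unsatisfied.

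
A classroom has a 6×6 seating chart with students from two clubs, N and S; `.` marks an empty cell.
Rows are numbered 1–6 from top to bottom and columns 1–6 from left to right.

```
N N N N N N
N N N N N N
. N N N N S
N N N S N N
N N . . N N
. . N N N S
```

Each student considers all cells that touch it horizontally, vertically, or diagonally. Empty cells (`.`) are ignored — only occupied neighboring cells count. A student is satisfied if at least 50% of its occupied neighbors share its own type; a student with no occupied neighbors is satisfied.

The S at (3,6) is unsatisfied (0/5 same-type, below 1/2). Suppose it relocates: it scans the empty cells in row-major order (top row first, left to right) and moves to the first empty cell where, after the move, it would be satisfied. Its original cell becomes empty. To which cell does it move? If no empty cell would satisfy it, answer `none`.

Vacating (3,6). Empty cells in order:
  (3,1): 0/5 same-type → still unsatisfied.
  (5,3): 1/6 same-type → still unsatisfied.
  (5,4): 1/7 same-type → still unsatisfied.
  (6,1): 0/2 same-type → still unsatisfied.
  (6,2): 0/3 same-type → still unsatisfied.

none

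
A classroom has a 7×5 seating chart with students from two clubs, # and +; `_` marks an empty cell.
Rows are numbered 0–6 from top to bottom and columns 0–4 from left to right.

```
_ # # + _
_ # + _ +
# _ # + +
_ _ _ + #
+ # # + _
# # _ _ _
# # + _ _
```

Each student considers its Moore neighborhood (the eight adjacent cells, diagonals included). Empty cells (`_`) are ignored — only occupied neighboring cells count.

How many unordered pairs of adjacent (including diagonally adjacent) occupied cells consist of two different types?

18

Scan each occupied cell's neighbors to the right and below (and the two forward diagonals) so each pair is counted once.
From row 0: 3 unlike of 8 pairs (running 3/8).
From row 1: 2 unlike of 7 pairs (running 5/15).
From row 2: 4 unlike of 7 pairs (running 9/22).
From row 3: 3 unlike of 4 pairs (running 12/26).
From row 4: 4 unlike of 8 pairs (running 16/34).
From row 5: 1 unlike of 6 pairs (running 17/40).
From row 6: 1 unlike of 2 pairs (running 18/42).
Total adjacent occupied pairs: 42; unlike-type pairs: 18.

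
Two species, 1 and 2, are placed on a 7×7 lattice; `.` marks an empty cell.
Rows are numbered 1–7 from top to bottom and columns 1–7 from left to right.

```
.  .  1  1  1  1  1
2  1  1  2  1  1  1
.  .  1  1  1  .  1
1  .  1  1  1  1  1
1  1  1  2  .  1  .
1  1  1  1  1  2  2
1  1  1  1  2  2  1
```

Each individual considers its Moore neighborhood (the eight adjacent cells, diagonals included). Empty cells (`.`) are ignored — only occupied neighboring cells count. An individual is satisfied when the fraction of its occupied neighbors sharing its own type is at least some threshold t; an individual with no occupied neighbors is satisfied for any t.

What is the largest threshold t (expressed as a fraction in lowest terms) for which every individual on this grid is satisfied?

Row 1: (1,3)1 3/4 · (1,4)1 4/5 · (1,5)1 4/5 · (1,6)1 5/5 · (1,7)1 3/3
Row 2: (2,1)2 0/1 · (2,2)1 3/4 · (2,3)1 5/6 · (2,4)2 0/8 · (2,5)1 6/7 · (2,6)1 7/7 · (2,7)1 4/4
Row 3: (3,3)1 5/6 · (3,4)1 7/8 · (3,5)1 6/7 · (3,7)1 4/4
Row 4: (4,1)1 2/2 · (4,3)1 5/6 · (4,4)1 6/7 · (4,5)1 5/6 · (4,6)1 5/5 · (4,7)1 3/3
Row 5: (5,1)1 4/4 · (5,2)1 7/7 · (5,3)1 6/7 · (5,4)2 0/7 · (5,6)1 4/6
Row 6: (6,1)1 5/5 · (6,2)1 8/8 · (6,3)1 7/8 · (6,4)1 5/7 · (6,5)1 3/7 · (6,6)2 3/6 · (6,7)2 2/4
Row 7: (7,1)1 3/3 · (7,2)1 5/5 · (7,3)1 5/5 · (7,4)1 4/5 · (7,5)2 2/5 · (7,6)2 3/5 · (7,7)1 0/3
The smallest same-type fraction is 0/1 at (2,1), which reduces to 0/1. Any threshold above that leaves this individual unsatisfied.

0/1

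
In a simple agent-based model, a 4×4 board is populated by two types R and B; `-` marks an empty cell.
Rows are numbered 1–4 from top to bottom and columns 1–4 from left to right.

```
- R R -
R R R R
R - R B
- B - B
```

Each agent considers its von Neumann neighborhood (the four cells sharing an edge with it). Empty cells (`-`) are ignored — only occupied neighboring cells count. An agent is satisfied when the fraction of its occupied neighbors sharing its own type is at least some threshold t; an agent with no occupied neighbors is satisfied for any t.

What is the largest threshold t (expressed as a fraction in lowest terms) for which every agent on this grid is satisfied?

Row 1: (1,2)R 2/2 · (1,3)R 2/2
Row 2: (2,1)R 2/2 · (2,2)R 3/3 · (2,3)R 4/4 · (2,4)R 1/2
Row 3: (3,1)R 1/1 · (3,3)R 1/2 · (3,4)B 1/3
Row 4: (4,2)B — no occupied neighbors · (4,4)B 1/1
The smallest same-type fraction is 1/3 at (3,4), which reduces to 1/3. Any threshold above that leaves this agent unsatisfied.

1/3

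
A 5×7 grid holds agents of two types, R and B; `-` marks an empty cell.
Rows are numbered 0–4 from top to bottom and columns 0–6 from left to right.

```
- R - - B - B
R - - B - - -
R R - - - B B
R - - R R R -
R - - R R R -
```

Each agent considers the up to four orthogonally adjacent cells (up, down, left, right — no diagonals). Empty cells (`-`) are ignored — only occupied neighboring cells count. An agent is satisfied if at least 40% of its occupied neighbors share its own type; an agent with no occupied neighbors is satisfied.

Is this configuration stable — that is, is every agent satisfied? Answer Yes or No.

Yes

Row 0: (0,1)R 0/0 ✓ · (0,4)B 0/0 ✓ · (0,6)B 0/0 ✓
Row 1: (1,0)R 1/1 ✓ · (1,3)B 0/0 ✓
Row 2: (2,0)R 3/3 ✓ · (2,1)R 1/1 ✓ · (2,5)B 1/2 ✓ · (2,6)B 1/1 ✓
Row 3: (3,0)R 2/2 ✓ · (3,3)R 2/2 ✓ · (3,4)R 3/3 ✓ · (3,5)R 2/3 ✓
Row 4: (4,0)R 1/1 ✓ · (4,3)R 2/2 ✓ · (4,4)R 3/3 ✓ · (4,5)R 2/2 ✓
All meet the threshold, so the configuration is stable.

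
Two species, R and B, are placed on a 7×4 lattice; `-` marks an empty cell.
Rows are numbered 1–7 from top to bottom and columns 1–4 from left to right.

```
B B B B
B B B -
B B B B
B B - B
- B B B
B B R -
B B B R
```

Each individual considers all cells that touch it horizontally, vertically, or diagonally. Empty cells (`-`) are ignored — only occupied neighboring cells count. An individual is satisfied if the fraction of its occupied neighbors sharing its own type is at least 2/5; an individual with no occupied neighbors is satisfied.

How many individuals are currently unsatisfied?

1

Row 1: (1,1)B 3/3 satisfied · (1,2)B 5/5 satisfied · (1,3)B 4/4 satisfied · (1,4)B 2/2 satisfied
Row 2: (2,1)B 5/5 satisfied · (2,2)B 8/8 satisfied · (2,3)B 7/7 satisfied
Row 3: (3,1)B 5/5 satisfied · (3,2)B 7/7 satisfied · (3,3)B 6/6 satisfied · (3,4)B 3/3 satisfied
Row 4: (4,1)B 4/4 satisfied · (4,2)B 6/6 satisfied · (4,4)B 4/4 satisfied
Row 5: (5,2)B 5/6 satisfied · (5,3)B 5/6 satisfied · (5,4)B 2/3 satisfied
Row 6: (6,1)B 4/4 satisfied · (6,2)B 6/7 satisfied · (6,3)R 1/7 not
Row 7: (7,1)B 3/3 satisfied · (7,2)B 4/5 satisfied · (7,3)B 2/4 satisfied · (7,4)R 1/2 satisfied
Unsatisfied: (6,3) — 1 in total.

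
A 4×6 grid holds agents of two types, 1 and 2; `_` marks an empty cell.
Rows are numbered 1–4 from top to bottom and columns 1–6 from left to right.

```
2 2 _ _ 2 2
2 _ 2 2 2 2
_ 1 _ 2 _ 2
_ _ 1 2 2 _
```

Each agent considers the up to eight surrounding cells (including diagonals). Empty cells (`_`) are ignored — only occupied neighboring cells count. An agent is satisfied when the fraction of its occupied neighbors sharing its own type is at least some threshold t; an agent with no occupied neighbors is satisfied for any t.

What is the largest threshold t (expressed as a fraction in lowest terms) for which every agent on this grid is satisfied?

Row 1: (1,1)2 2/2 · (1,2)2 3/3 · (1,5)2 4/4 · (1,6)2 3/3
Row 2: (2,1)2 2/3 · (2,3)2 3/4 · (2,4)2 4/4 · (2,5)2 6/6 · (2,6)2 4/4
Row 3: (3,2)1 1/3 · (3,4)2 5/6 · (3,6)2 3/3
Row 4: (4,3)1 1/3 · (4,4)2 2/3 · (4,5)2 3/3
The smallest same-type fraction is 1/3 at (3,2), which reduces to 1/3. Any threshold above that leaves this agent unsatisfied.

1/3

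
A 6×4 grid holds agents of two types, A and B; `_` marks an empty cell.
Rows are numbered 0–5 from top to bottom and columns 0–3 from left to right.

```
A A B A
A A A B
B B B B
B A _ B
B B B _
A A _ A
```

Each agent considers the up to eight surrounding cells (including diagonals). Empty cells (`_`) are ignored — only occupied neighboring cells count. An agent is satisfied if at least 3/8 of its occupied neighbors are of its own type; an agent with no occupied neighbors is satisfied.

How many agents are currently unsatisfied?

6

Row 0: (0,0)A 3/3 ok · (0,1)A 4/5 ok · (0,2)B 1/5 unhappy · (0,3)A 1/3 unhappy
Row 1: (1,0)A 3/5 ok · (1,1)A 4/8 ok · (1,2)A 3/8 ok · (1,3)B 3/5 ok
Row 2: (2,0)B 2/5 ok · (2,1)B 3/7 ok · (2,2)B 4/7 ok · (2,3)B 3/4 ok
Row 3: (3,0)B 4/5 ok · (3,1)A 0/7 unhappy · (3,3)B 3/3 ok
Row 4: (4,0)B 2/5 ok · (4,1)B 3/6 ok · (4,2)B 2/5 ok
Row 5: (5,0)A 1/3 unhappy · (5,1)A 1/4 unhappy · (5,3)A 0/1 unhappy
Unsatisfied: (0,2), (0,3), (3,1), (5,0), (5,1), (5,3) — 6 in total.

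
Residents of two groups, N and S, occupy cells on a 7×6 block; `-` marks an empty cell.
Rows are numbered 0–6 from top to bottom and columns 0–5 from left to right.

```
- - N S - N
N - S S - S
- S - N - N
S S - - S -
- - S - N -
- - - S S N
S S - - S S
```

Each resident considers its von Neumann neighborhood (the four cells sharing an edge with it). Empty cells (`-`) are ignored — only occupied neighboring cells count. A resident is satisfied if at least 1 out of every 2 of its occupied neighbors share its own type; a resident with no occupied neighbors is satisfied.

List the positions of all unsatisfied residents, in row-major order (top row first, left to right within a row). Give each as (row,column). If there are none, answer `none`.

(0,2), (0,5), (1,5), (2,3), (2,5), (3,4), (4,4), (5,5)

(0,2)N 0/2 not
(0,3)S 1/2 satisfied
(0,5)N 0/1 not
(1,0)N 0/0 satisfied
(1,2)S 1/2 satisfied
(1,3)S 2/3 satisfied
(1,5)S 0/2 not
(2,1)S 1/1 satisfied
(2,3)N 0/1 not
(2,5)N 0/1 not
(3,0)S 1/1 satisfied
(3,1)S 2/2 satisfied
(3,4)S 0/1 not
(4,2)S 0/0 satisfied
(4,4)N 0/2 not
(5,3)S 1/1 satisfied
(5,4)S 2/4 satisfied
(5,5)N 0/2 not
(6,0)S 1/1 satisfied
(6,1)S 1/1 satisfied
(6,4)S 2/2 satisfied
(6,5)S 1/2 satisfied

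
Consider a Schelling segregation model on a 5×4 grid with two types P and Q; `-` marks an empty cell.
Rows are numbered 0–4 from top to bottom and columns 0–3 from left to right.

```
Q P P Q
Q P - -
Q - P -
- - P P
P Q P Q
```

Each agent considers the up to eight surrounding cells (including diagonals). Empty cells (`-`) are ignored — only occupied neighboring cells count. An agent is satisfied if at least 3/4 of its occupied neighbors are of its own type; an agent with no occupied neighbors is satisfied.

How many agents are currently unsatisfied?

12

(0,0)Q 1/3 ✗
(0,1)P 2/4 ✗
(0,2)P 2/3 ✗
(0,3)Q 0/1 ✗
(1,0)Q 2/4 ✗
(1,1)P 3/6 ✗
(2,0)Q 1/2 ✗
(2,2)P 3/3 ✓
(3,2)P 3/5 ✗
(3,3)P 3/4 ✓
(4,0)P 0/1 ✗
(4,1)Q 0/3 ✗
(4,2)P 2/4 ✗
(4,3)Q 0/3 ✗
Unsatisfied: (0,0), (0,1), (0,2), (0,3), (1,0), (1,1), (2,0), (3,2), (4,0), (4,1), (4,2), (4,3) — 12 in total.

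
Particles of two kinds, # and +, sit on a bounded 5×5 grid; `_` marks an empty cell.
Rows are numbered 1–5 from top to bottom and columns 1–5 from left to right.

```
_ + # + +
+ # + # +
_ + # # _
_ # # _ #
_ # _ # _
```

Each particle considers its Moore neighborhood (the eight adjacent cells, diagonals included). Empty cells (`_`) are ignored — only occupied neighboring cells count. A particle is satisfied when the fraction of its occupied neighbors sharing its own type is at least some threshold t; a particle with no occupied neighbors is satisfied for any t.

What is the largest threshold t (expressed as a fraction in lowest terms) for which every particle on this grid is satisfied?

(1,2)+ 2/4
(1,3)# 2/5
(1,4)+ 3/5
(1,5)+ 2/3
(2,1)+ 2/3
(2,2)# 2/6
(2,3)+ 3/8
(2,4)# 3/7
(2,5)+ 2/4
(3,2)+ 2/6
(3,3)# 5/7
(3,4)# 4/6
(4,2)# 3/4
(4,3)# 5/6
(4,5)# 2/2
(5,2)# 2/2
(5,4)# 2/2
The smallest same-type fraction is 2/6 at (2,2), which reduces to 1/3. Any threshold above that leaves this particle unsatisfied.

1/3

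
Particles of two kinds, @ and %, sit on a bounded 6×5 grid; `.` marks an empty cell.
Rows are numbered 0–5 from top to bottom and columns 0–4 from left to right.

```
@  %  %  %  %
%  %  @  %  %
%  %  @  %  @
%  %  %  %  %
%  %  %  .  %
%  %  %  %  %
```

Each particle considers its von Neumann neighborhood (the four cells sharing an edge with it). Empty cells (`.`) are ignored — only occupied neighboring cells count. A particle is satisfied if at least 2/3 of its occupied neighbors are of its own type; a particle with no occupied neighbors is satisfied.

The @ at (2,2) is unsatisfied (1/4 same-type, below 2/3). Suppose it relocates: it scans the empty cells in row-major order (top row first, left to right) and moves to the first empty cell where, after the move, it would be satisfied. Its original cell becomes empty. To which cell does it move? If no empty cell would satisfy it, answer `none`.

none

Vacating (2,2). Empty cells in order:
  (4,3): 0/4 same-type → still unsatisfied.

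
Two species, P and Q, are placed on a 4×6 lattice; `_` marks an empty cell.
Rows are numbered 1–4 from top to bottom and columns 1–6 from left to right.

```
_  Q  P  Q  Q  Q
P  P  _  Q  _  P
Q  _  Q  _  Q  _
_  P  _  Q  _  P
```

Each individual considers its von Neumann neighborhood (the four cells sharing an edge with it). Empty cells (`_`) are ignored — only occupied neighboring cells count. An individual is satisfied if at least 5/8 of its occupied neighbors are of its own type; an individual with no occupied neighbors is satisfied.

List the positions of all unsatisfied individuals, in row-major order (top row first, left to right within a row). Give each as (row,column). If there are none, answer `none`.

(1,2)Q 0/2 not
(1,3)P 0/2 not
(1,4)Q 2/3 satisfied
(1,5)Q 2/2 satisfied
(1,6)Q 1/2 not
(2,1)P 1/2 not
(2,2)P 1/2 not
(2,4)Q 1/1 satisfied
(2,6)P 0/1 not
(3,1)Q 0/1 not
(3,3)Q 0/0 satisfied
(3,5)Q 0/0 satisfied
(4,2)P 0/0 satisfied
(4,4)Q 0/0 satisfied
(4,6)P 0/0 satisfied

(1,2), (1,3), (1,6), (2,1), (2,2), (2,6), (3,1)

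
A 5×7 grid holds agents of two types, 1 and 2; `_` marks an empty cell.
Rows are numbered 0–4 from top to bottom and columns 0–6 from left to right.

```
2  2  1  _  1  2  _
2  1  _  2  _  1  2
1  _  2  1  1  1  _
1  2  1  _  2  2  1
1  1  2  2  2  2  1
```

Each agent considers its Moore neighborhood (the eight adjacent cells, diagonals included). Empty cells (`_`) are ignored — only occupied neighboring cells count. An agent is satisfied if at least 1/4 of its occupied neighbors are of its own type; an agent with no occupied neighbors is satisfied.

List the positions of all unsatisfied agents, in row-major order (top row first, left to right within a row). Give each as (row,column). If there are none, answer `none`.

(1,3)

Row 0: (0,0)2 2/3 satisfied · (0,1)2 2/4 satisfied · (0,2)1 1/3 satisfied · (0,4)1 1/3 satisfied · (0,5)2 1/3 satisfied
Row 1: (1,0)2 2/4 satisfied · (1,1)1 2/6 satisfied · (1,3)2 1/5 not · (1,5)1 3/5 satisfied · (1,6)2 1/3 satisfied
Row 2: (2,0)1 2/4 satisfied · (2,2)2 2/5 satisfied · (2,3)1 2/5 satisfied · (2,4)1 3/6 satisfied · (2,5)1 3/6 satisfied
Row 3: (3,0)1 3/4 satisfied · (3,1)2 2/7 satisfied · (3,2)1 2/6 satisfied · (3,4)2 4/7 satisfied · (3,5)2 3/7 satisfied · (3,6)1 2/4 satisfied
Row 4: (4,0)1 2/3 satisfied · (4,1)1 3/5 satisfied · (4,2)2 2/4 satisfied · (4,3)2 3/4 satisfied · (4,4)2 4/4 satisfied · (4,5)2 3/5 satisfied · (4,6)1 1/3 satisfied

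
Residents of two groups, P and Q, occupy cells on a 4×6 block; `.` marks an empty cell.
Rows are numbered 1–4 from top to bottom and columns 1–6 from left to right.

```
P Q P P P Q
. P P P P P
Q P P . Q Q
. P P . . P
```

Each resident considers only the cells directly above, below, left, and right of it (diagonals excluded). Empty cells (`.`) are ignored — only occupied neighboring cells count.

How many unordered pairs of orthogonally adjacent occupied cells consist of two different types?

Scan each occupied cell's neighbors to the right and below so each pair is counted once.
From row 1: 5 unlike of 10 pairs (running 5/10).
From row 2: 2 unlike of 8 pairs (running 7/18).
From row 3: 2 unlike of 6 pairs (running 9/24).
From row 4: 0 unlike of 1 pairs (running 9/25).
Total adjacent occupied pairs: 25; unlike-type pairs: 9.

9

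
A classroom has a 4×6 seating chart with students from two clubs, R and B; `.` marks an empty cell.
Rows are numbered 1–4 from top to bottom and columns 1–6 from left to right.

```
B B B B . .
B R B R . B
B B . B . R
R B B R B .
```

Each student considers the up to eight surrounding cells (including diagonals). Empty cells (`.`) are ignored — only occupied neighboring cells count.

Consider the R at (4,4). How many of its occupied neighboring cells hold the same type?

0

Occupied neighbors of (4,4): (3,4)=B, (4,3)=B, (4,5)=B.
Same type (R): 0 of 3.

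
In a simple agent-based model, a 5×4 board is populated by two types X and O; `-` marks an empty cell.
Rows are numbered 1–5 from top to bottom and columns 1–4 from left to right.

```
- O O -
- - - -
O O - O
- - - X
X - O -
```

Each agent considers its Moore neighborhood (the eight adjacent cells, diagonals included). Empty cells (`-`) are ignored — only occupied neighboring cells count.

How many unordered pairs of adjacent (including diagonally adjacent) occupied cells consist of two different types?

2

Scan each occupied cell's neighbors to the right and below (and the two forward diagonals) so each pair is counted once.
Row 1: O(1,2)–O(1,3)=  → 0/1 unlike.
Row 3: O(3,1)–O(3,2)= O(3,4)–X(4,4)≠  → 1/2 unlike.
Row 4: X(4,4)–O(5,3)≠  → 1/1 unlike.
Total adjacent occupied pairs: 4; unlike-type pairs: 2.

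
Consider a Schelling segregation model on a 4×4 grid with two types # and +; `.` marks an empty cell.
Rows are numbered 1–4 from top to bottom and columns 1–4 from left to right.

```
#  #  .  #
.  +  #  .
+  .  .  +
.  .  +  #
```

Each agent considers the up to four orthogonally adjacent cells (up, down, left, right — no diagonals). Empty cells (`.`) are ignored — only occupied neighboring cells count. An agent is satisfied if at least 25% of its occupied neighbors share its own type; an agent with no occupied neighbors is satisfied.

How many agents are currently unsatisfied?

Row 1: (1,1)# 1/1 ok · (1,2)# 1/2 ok · (1,4)# 0/0 ok
Row 2: (2,2)+ 0/2 unhappy · (2,3)# 0/1 unhappy
Row 3: (3,1)+ 0/0 ok · (3,4)+ 0/1 unhappy
Row 4: (4,3)+ 0/1 unhappy · (4,4)# 0/2 unhappy
Unsatisfied: (2,2), (2,3), (3,4), (4,3), (4,4) — 5 in total.

5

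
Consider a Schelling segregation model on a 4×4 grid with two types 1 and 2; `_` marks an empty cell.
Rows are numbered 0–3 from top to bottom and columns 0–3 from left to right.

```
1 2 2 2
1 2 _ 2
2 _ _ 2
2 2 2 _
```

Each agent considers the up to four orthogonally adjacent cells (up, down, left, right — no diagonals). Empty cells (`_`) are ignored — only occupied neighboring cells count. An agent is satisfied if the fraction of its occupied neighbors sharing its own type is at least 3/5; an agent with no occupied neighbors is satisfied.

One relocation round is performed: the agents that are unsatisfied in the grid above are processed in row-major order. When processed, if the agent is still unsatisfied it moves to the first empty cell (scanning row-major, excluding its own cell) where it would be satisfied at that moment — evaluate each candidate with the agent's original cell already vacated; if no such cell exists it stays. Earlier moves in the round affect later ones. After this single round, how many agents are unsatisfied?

2

Initially unsatisfied (in order): (0,0), (1,0), (1,1), (2,0).
  (0,0): no empty cell satisfies it; stays.
  (1,0): no empty cell satisfies it; stays.
  (1,1) → (1,2).
  (2,0) → (1,1).
Resulting grid:
1 2 2 2
1 2 2 2
_ _ _ 2
2 2 2 _
Unsatisfied now: (0,0), (1,0).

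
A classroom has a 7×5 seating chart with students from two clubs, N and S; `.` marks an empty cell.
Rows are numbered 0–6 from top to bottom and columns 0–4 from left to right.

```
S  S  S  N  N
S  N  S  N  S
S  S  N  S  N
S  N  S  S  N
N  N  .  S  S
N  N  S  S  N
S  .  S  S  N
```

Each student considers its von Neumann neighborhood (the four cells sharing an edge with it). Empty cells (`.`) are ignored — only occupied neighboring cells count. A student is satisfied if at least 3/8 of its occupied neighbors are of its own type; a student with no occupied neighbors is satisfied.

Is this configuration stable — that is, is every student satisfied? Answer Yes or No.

No

Row 0: (0,0)S 2/2 ✓ · (0,1)S 2/3 ✓ · (0,2)S 2/3 ✓ · (0,3)N 2/3 ✓ · (0,4)N 1/2 ✓
Row 1: (1,0)S 2/3 ✓ · (1,1)N 0/4 ✗ · (1,2)S 1/4 ✗ · (1,3)N 1/4 ✗ · (1,4)S 0/3 ✗
Row 2: (2,0)S 3/3 ✓ · (2,1)S 1/4 ✗ · (2,2)N 0/4 ✗ · (2,3)S 1/4 ✗ · (2,4)N 1/3 ✗
Row 3: (3,0)S 1/3 ✗ · (3,1)N 1/4 ✗ · (3,2)S 1/3 ✗ · (3,3)S 3/4 ✓ · (3,4)N 1/3 ✗
Row 4: (4,0)N 2/3 ✓ · (4,1)N 3/3 ✓ · (4,3)S 3/3 ✓ · (4,4)S 1/3 ✗
Row 5: (5,0)N 2/3 ✓ · (5,1)N 2/3 ✓ · (5,2)S 2/3 ✓ · (5,3)S 3/4 ✓ · (5,4)N 1/3 ✗
Row 6: (6,0)S 0/1 ✗ · (6,2)S 2/2 ✓ · (6,3)S 2/3 ✓ · (6,4)N 1/2 ✓
For instance (1,1) has only 0/4 same-type neighbors, below 3/8.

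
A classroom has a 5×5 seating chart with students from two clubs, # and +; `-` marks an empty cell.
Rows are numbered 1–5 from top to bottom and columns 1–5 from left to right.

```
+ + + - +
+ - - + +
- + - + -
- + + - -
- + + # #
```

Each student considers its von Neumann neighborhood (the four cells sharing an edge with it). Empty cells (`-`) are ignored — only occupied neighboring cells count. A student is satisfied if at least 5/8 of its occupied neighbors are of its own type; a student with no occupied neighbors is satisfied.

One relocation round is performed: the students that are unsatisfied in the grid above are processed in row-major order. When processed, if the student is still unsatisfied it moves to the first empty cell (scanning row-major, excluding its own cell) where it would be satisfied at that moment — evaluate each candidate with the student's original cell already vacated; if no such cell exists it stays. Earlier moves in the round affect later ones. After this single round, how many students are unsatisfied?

0

Initially unsatisfied (in order): (5,4).
  (5,4) → (4,5).
Resulting grid:
+ + + - +
+ - - + +
- + - + -
- + + - #
- + + - #
All satisfied now.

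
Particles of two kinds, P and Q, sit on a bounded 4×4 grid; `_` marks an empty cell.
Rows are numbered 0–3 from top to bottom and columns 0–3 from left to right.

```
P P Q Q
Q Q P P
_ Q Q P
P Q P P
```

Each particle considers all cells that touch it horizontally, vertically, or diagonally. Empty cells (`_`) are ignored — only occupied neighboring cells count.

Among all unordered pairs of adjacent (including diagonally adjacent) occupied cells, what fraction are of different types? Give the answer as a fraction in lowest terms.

Scan each occupied cell's neighbors to the right and below (and the two forward diagonals) so each pair is counted once.
Row 0: P(0,0)–P(0,1)= P(0,0)–Q(1,0)≠ P(0,0)–Q(1,1)≠ P(0,1)–Q(0,2)≠ P(0,1)–Q(1,1)≠ P(0,1)–P(1,2)= P(0,1)–Q(1,0)≠ Q(0,2)–Q(0,3)= Q(0,2)–P(1,2)≠ Q(0,2)–P(1,3)≠ Q(0,2)–Q(1,1)= Q(0,3)–P(1,3)≠ Q(0,3)–P(1,2)≠  → 9/13 unlike.
Row 1: Q(1,0)–Q(1,1)= Q(1,0)–Q(2,1)= Q(1,1)–P(1,2)≠ Q(1,1)–Q(2,1)= Q(1,1)–Q(2,2)= P(1,2)–P(1,3)= P(1,2)–Q(2,2)≠ P(1,2)–P(2,3)= P(1,2)–Q(2,1)≠ P(1,3)–P(2,3)= P(1,3)–Q(2,2)≠  → 4/11 unlike.
Row 2: Q(2,1)–Q(2,2)= Q(2,1)–Q(3,1)= Q(2,1)–P(3,2)≠ Q(2,1)–P(3,0)≠ Q(2,2)–P(2,3)≠ Q(2,2)–P(3,2)≠ Q(2,2)–P(3,3)≠ Q(2,2)–Q(3,1)= P(2,3)–P(3,3)= P(2,3)–P(3,2)=  → 5/10 unlike.
Row 3: P(3,0)–Q(3,1)≠ Q(3,1)–P(3,2)≠ P(3,2)–P(3,3)=  → 2/3 unlike.
Total adjacent occupied pairs: 37; unlike-type pairs: 20.
20/37 is already in lowest terms.

20/37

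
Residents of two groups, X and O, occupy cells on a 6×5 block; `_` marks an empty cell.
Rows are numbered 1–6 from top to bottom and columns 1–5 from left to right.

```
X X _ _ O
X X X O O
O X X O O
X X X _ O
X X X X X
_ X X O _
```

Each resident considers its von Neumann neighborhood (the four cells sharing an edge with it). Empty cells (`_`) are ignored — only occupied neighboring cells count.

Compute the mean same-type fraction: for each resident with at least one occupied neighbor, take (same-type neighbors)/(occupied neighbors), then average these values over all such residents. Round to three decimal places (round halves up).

(1,1)X 2/2
(1,2)X 2/2
(1,5)O 1/1
(2,1)X 2/3
(2,2)X 4/4
(2,3)X 2/3
(2,4)O 2/3
(2,5)O 3/3
(3,1)O 0/3
(3,2)X 3/4
(3,3)X 3/4
(3,4)O 2/3
(3,5)O 3/3
(4,1)X 2/3
(4,2)X 4/4
(4,3)X 3/3
(4,5)O 1/2
(5,1)X 2/2
(5,2)X 4/4
(5,3)X 4/4
(5,4)X 2/3
(5,5)X 1/2
(6,2)X 2/2
(6,3)X 2/3
(6,4)O 0/2
Sum over 25 residents: 2/2 + 2/2 + 1/1 + 2/3 + 4/4 + 2/3 + 2/3 + 3/3 + 0/3 + 3/4 + 3/4 + 2/3 + 3/3 + 2/3 + 4/4 + 3/3 + 1/2 + 2/2 + 4/4 + 4/4 + 2/3 + 1/2 + 2/2 + 2/3 + 0/2 = 115/6; mean = 115/6 ÷ 25 = 23/30 = 0.766666… → 0.767.

0.767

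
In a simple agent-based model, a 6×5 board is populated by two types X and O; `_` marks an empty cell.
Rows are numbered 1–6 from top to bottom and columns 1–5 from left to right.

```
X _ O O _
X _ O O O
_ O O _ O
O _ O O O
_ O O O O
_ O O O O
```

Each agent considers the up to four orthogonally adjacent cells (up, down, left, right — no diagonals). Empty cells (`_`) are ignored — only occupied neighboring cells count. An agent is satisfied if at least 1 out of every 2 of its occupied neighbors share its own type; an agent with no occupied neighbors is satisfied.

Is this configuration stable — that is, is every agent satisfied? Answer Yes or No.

Row 1: (1,1)X 1/1 ok · (1,3)O 2/2 ok · (1,4)O 2/2 ok
Row 2: (2,1)X 1/1 ok · (2,3)O 3/3 ok · (2,4)O 3/3 ok · (2,5)O 2/2 ok
Row 3: (3,2)O 1/1 ok · (3,3)O 3/3 ok · (3,5)O 2/2 ok
Row 4: (4,1)O 0/0 ok · (4,3)O 3/3 ok · (4,4)O 3/3 ok · (4,5)O 3/3 ok
Row 5: (5,2)O 2/2 ok · (5,3)O 4/4 ok · (5,4)O 4/4 ok · (5,5)O 3/3 ok
Row 6: (6,2)O 2/2 ok · (6,3)O 3/3 ok · (6,4)O 3/3 ok · (6,5)O 2/2 ok
All meet the threshold, so the configuration is stable.

Yes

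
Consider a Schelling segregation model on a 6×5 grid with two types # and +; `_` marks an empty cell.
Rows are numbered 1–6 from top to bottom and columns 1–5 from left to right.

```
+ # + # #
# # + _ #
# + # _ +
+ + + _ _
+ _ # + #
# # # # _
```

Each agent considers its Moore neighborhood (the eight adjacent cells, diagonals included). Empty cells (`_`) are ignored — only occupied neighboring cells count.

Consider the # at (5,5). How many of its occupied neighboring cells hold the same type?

Occupied neighbors of (5,5): (5,4)=+, (6,4)=#.
Same type (#): 1 of 2.

1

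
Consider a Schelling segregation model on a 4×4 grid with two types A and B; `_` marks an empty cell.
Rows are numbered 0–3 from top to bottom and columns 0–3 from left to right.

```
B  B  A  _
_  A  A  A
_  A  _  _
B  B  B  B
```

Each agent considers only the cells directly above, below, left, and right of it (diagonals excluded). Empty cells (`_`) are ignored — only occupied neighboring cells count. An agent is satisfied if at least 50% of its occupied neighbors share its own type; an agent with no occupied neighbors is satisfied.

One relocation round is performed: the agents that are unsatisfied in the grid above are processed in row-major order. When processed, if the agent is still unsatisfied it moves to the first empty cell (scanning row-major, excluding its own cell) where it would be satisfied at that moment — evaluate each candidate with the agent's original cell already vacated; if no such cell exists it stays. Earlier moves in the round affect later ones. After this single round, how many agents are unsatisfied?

Initially unsatisfied (in order): (0,1).
  (0,1) → (1,0).
Resulting grid:
B _ A _
B A A A
_ A _ _
B B B B
All satisfied now.

0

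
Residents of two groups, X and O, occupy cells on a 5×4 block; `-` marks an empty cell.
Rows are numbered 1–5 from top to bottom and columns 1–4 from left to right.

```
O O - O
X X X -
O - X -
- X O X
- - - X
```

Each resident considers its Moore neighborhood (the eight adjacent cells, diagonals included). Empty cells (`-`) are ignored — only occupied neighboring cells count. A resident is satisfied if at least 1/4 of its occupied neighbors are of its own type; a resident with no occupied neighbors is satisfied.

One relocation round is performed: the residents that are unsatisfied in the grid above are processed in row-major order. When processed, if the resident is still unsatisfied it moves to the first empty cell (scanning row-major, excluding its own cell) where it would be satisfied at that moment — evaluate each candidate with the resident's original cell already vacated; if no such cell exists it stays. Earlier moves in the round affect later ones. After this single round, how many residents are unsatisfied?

0

Initially unsatisfied (in order): (1,4), (3,1), (4,3).
  (1,4) → (1,3).
  (3,1) → (1,4).
  (4,3) → (2,4).
Resulting grid:
O O O O
X X X O
- - X -
- X - X
- - - X
All satisfied now.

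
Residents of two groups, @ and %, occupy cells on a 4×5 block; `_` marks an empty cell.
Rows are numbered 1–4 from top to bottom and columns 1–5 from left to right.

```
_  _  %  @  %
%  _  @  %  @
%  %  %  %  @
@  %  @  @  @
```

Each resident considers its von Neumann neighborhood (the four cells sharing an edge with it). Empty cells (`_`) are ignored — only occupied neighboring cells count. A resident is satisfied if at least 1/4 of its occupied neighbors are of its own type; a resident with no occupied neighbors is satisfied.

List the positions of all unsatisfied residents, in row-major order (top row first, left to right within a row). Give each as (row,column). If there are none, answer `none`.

(1,3), (1,4), (1,5), (2,3), (4,1)

(1,3)% 0/2 unhappy
(1,4)@ 0/3 unhappy
(1,5)% 0/2 unhappy
(2,1)% 1/1 ok
(2,3)@ 0/3 unhappy
(2,4)% 1/4 ok
(2,5)@ 1/3 ok
(3,1)% 2/3 ok
(3,2)% 3/3 ok
(3,3)% 2/4 ok
(3,4)% 2/4 ok
(3,5)@ 2/3 ok
(4,1)@ 0/2 unhappy
(4,2)% 1/3 ok
(4,3)@ 1/3 ok
(4,4)@ 2/3 ok
(4,5)@ 2/2 ok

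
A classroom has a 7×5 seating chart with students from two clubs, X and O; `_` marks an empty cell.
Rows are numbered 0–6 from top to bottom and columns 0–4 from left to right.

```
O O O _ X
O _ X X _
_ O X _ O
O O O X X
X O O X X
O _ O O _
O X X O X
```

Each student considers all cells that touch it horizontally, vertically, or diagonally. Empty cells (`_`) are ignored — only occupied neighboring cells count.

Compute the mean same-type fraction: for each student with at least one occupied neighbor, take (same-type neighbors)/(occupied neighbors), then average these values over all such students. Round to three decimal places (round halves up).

(0,0)O 2/2
(0,1)O 3/4
(0,2)O 1/3
(0,4)X 1/1
(1,0)O 3/3
(1,2)X 2/5
(1,3)X 3/5
(2,1)O 4/6
(2,2)X 3/6
(2,4)O 0/3
(3,0)O 3/4
(3,1)O 5/7
(3,2)O 4/7
(3,3)X 4/7
(3,4)X 3/4
(4,0)X 0/4
(4,1)O 6/7
(4,2)O 5/7
(4,3)X 3/7
(4,4)X 3/4
(5,0)O 2/4
(5,2)O 4/7
(5,3)O 3/7
(6,0)O 1/2
(6,1)X 1/4
(6,2)X 1/4
(6,3)O 2/4
(6,4)X 0/2
Sum over 28 students: 2/2 + 3/4 + 1/3 + 1/1 + 3/3 + 2/5 + 3/5 + 4/6 + 3/6 + 0/3 + 3/4 + 5/7 + 4/7 + 4/7 + 3/4 + 0/4 + 6/7 + 5/7 + 3/7 + 3/4 + 2/4 + 4/7 + 3/7 + 1/2 + 1/4 + 1/4 + 2/4 + 0/2 = 215/14; mean = 215/14 ÷ 28 = 215/392 = 0.548469… → 0.548.

0.548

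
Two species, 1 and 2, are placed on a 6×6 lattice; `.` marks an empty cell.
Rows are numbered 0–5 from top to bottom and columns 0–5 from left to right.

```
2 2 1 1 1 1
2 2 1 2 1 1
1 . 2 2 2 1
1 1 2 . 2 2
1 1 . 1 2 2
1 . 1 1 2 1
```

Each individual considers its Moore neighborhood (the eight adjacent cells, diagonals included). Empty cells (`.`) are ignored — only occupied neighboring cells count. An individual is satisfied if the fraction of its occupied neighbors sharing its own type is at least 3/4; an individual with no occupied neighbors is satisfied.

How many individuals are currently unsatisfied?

(0,0)2 3/3 ok
(0,1)2 3/5 unhappy
(0,2)1 2/5 unhappy
(0,3)1 4/5 ok
(0,4)1 4/5 ok
(0,5)1 3/3 ok
(1,0)2 3/4 ok
(1,1)2 4/7 unhappy
(1,2)1 2/7 unhappy
(1,3)2 3/8 unhappy
(1,4)1 5/8 unhappy
(1,5)1 4/5 ok
(2,0)1 2/4 unhappy
(2,2)2 4/6 unhappy
(2,3)2 5/7 unhappy
(2,4)2 4/7 unhappy
(2,5)1 2/5 unhappy
(3,0)1 4/4 ok
(3,1)1 4/6 unhappy
(3,2)2 2/5 unhappy
(3,4)2 5/7 unhappy
(3,5)2 4/5 ok
(4,0)1 4/4 ok
(4,1)1 5/6 ok
(4,3)1 2/6 unhappy
(4,4)2 4/7 unhappy
(4,5)2 4/5 ok
(5,0)1 2/2 ok
(5,2)1 3/3 ok
(5,3)1 2/4 unhappy
(5,4)2 2/5 unhappy
(5,5)1 0/3 unhappy
Unsatisfied: (0,1), (0,2), (1,1), (1,2), (1,3), (1,4), (2,0), (2,2), (2,3), (2,4), (2,5), (3,1), (3,2), (3,4), (4,3), (4,4), (5,3), (5,4), (5,5) — 19 in total.

19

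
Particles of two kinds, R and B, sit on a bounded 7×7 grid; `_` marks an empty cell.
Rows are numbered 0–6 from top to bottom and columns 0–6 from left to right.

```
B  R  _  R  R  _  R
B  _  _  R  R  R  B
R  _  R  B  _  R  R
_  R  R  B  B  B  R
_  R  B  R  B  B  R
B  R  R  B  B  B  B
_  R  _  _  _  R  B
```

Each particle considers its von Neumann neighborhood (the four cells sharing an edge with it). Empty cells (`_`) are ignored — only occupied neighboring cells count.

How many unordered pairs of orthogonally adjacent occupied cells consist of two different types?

Scan each occupied cell's neighbors to the right and below so each pair is counted once.
Row 0: B(0,0)–R(0,1)≠ B(0,0)–B(1,0)= R(0,3)–R(0,4)= R(0,3)–R(1,3)= R(0,4)–R(1,4)= R(0,6)–B(1,6)≠  → 2/6 unlike.
Row 1: B(1,0)–R(2,0)≠ R(1,3)–R(1,4)= R(1,3)–B(2,3)≠ R(1,4)–R(1,5)= R(1,5)–B(1,6)≠ R(1,5)–R(2,5)= B(1,6)–R(2,6)≠  → 4/7 unlike.
Row 2: R(2,2)–B(2,3)≠ R(2,2)–R(3,2)= B(2,3)–B(3,3)= R(2,5)–R(2,6)= R(2,5)–B(3,5)≠ R(2,6)–R(3,6)=  → 2/6 unlike.
Row 3: R(3,1)–R(3,2)= R(3,1)–R(4,1)= R(3,2)–B(3,3)≠ R(3,2)–B(4,2)≠ B(3,3)–B(3,4)= B(3,3)–R(4,3)≠ B(3,4)–B(3,5)= B(3,4)–B(4,4)= B(3,5)–R(3,6)≠ B(3,5)–B(4,5)= R(3,6)–R(4,6)=  → 4/11 unlike.
Row 4: R(4,1)–B(4,2)≠ R(4,1)–R(5,1)= B(4,2)–R(4,3)≠ B(4,2)–R(5,2)≠ R(4,3)–B(4,4)≠ R(4,3)–B(5,3)≠ B(4,4)–B(4,5)= B(4,4)–B(5,4)= B(4,5)–R(4,6)≠ B(4,5)–B(5,5)= R(4,6)–B(5,6)≠  → 7/11 unlike.
Row 5: B(5,0)–R(5,1)≠ R(5,1)–R(5,2)= R(5,1)–R(6,1)= R(5,2)–B(5,3)≠ B(5,3)–B(5,4)= B(5,4)–B(5,5)= B(5,5)–B(5,6)= B(5,5)–R(6,5)≠ B(5,6)–B(6,6)=  → 3/9 unlike.
Row 6: R(6,5)–B(6,6)≠  → 1/1 unlike.
Total adjacent occupied pairs: 51; unlike-type pairs: 23.

23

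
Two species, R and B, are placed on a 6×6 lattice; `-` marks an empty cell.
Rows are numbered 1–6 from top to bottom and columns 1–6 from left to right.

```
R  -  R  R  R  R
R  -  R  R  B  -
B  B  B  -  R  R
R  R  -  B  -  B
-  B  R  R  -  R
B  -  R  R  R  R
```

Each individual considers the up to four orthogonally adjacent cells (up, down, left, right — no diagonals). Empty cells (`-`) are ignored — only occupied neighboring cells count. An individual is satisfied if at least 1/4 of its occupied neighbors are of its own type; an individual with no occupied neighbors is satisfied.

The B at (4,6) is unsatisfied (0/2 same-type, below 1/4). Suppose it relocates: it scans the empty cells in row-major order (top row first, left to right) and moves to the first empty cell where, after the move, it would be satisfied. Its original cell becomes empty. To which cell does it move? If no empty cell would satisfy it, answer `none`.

Vacating (4,6). Empty cells in order:
  (1,2): 0/2 same-type → still unsatisfied.
  (2,2): 1/3 same-type → satisfied — stop here.

(2,2)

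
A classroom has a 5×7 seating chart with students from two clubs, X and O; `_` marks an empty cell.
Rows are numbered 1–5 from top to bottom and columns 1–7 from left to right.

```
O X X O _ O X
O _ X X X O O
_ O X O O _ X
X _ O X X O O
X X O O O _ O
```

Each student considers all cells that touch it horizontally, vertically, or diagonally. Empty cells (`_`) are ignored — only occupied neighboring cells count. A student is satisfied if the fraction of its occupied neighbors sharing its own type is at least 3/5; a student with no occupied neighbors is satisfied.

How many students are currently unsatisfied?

21

(1,1)O 1/2 ✗
(1,2)X 2/4 ✗
(1,3)X 3/4 ✓
(1,4)O 0/4 ✗
(1,6)O 2/4 ✗
(1,7)X 0/3 ✗
(2,1)O 2/3 ✓
(2,3)X 4/7 ✗
(2,4)X 4/7 ✗
(2,5)X 1/6 ✗
(2,6)O 3/6 ✗
(2,7)O 2/4 ✗
(3,2)O 2/5 ✗
(3,3)X 3/6 ✗
(3,4)O 2/8 ✗
(3,5)O 3/7 ✗
(3,7)X 0/4 ✗
(4,1)X 2/3 ✓
(4,3)O 4/7 ✗
(4,4)X 2/8 ✗
(4,5)X 1/6 ✗
(4,6)O 4/6 ✓
(4,7)O 2/3 ✓
(5,1)X 2/2 ✓
(5,2)X 2/4 ✗
(5,3)O 2/4 ✗
(5,4)O 3/5 ✓
(5,5)O 2/4 ✗
(5,7)O 2/2 ✓
Unsatisfied: (1,1), (1,2), (1,4), (1,6), (1,7), (2,3), (2,4), (2,5), (2,6), (2,7), (3,2), (3,3), (3,4), (3,5), (3,7), (4,3), (4,4), (4,5), (5,2), (5,3), (5,5) — 21 in total.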